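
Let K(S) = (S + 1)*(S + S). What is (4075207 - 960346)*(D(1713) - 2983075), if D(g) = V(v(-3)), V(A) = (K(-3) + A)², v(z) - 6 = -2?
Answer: -9291066573159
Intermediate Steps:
K(S) = 2*S*(1 + S) (K(S) = (1 + S)*(2*S) = 2*S*(1 + S))
v(z) = 4 (v(z) = 6 - 2 = 4)
V(A) = (12 + A)² (V(A) = (2*(-3)*(1 - 3) + A)² = (2*(-3)*(-2) + A)² = (12 + A)²)
D(g) = 256 (D(g) = (12 + 4)² = 16² = 256)
(4075207 - 960346)*(D(1713) - 2983075) = (4075207 - 960346)*(256 - 2983075) = 3114861*(-2982819) = -9291066573159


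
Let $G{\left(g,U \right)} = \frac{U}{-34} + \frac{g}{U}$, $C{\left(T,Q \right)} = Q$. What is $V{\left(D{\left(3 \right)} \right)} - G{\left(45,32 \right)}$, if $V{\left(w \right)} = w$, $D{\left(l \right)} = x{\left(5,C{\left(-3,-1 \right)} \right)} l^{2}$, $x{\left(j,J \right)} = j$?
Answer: $\frac{24227}{544} \approx 44.535$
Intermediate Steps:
$G{\left(g,U \right)} = - \frac{U}{34} + \frac{g}{U}$ ($G{\left(g,U \right)} = U \left(- \frac{1}{34}\right) + \frac{g}{U} = - \frac{U}{34} + \frac{g}{U}$)
$D{\left(l \right)} = 5 l^{2}$
$V{\left(D{\left(3 \right)} \right)} - G{\left(45,32 \right)} = 5 \cdot 3^{2} - \left(\left(- \frac{1}{34}\right) 32 + \frac{45}{32}\right) = 5 \cdot 9 - \left(- \frac{16}{17} + 45 \cdot \frac{1}{32}\right) = 45 - \left(- \frac{16}{17} + \frac{45}{32}\right) = 45 - \frac{253}{544} = \frac{24227}{544}$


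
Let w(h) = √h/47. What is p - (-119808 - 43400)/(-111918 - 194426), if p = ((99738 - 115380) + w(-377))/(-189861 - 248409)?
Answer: -1390361194/2797112185 - I*√377/20598690 ≈ -0.49707 - 9.4261e-7*I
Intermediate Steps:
w(h) = √h/47
p = 2607/73045 - I*√377/20598690 (p = ((99738 - 115380) + √(-377)/47)/(-189861 - 248409) = (-15642 + (I*√377)/47)/(-438270) = (-15642 + I*√377/47)*(-1/438270) = 2607/73045 - I*√377/20598690 ≈ 0.03569 - 9.4261e-7*I)
p - (-119808 - 43400)/(-111918 - 194426) = (2607/73045 - I*√377/20598690) - (-119808 - 43400)/(-111918 - 194426) = (2607/73045 - I*√377/20598690) - (-163208)/(-306344) = (2607/73045 - I*√377/20598690) - (-163208)*(-1)/306344 = (2607/73045 - I*√377/20598690) - 1*20401/38293 = (2607/73045 - I*√377/20598690) - 20401/38293 = -1390361194/2797112185 - I*√377/20598690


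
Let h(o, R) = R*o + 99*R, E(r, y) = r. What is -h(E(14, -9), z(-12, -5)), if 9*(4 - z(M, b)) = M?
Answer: -1808/3 ≈ -602.67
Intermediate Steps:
z(M, b) = 4 - M/9
h(o, R) = 99*R + R*o
-h(E(14, -9), z(-12, -5)) = -(4 - ⅑*(-12))*(99 + 14) = -(4 + 4/3)*113 = -16*113/3 = -1*1808/3 = -1808/3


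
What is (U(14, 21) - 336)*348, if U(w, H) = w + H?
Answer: -104748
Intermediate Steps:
U(w, H) = H + w
(U(14, 21) - 336)*348 = ((21 + 14) - 336)*348 = (35 - 336)*348 = -301*348 = -104748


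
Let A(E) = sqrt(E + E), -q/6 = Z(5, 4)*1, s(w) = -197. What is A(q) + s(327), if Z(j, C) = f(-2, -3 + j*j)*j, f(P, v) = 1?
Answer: -197 + 2*I*sqrt(15) ≈ -197.0 + 7.746*I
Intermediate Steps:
Z(j, C) = j (Z(j, C) = 1*j = j)
q = -30 ≈ -30.000
A(E) = sqrt(2)*sqrt(E) (A(E) = sqrt(2*E) = sqrt(2)*sqrt(E))
A(q) + s(327) = sqrt(2)*sqrt(-30) - 197 = sqrt(2)*(I*sqrt(30)) - 197 = 2*I*sqrt(15) - 197 = -197 + 2*I*sqrt(15)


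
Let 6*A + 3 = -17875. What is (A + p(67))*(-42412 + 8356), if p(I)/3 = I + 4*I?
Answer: 67249248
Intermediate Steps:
A = -8939/3 (A = -½ + (⅙)*(-17875) = -½ - 17875/6 = -8939/3 ≈ -2979.7)
p(I) = 15*I (p(I) = 3*(I + 4*I) = 3*(5*I) = 15*I)
(A + p(67))*(-42412 + 8356) = (-8939/3 + 15*67)*(-42412 + 8356) = (-8939/3 + 1005)*(-34056) = -5924/3*(-34056) = 67249248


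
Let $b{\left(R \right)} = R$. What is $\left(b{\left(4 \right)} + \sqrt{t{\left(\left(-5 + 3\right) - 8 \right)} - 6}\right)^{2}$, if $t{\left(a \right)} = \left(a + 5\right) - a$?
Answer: $\left(4 + i\right)^{2} \approx 15.0 + 8.0 i$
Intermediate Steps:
$t{\left(a \right)} = 5$ ($t{\left(a \right)} = \left(5 + a\right) - a = 5$)
$\left(b{\left(4 \right)} + \sqrt{t{\left(\left(-5 + 3\right) - 8 \right)} - 6}\right)^{2} = \left(4 + \sqrt{5 - 6}\right)^{2} = \left(4 + \sqrt{-1}\right)^{2} = \left(4 + i\right)^{2}$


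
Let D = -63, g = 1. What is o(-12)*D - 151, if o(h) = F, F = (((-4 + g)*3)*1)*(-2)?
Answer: -1285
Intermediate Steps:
F = 18 (F = (((-4 + 1)*3)*1)*(-2) = (-3*3*1)*(-2) = -9*1*(-2) = -9*(-2) = 18)
o(h) = 18
o(-12)*D - 151 = 18*(-63) - 151 = -1134 - 151 = -1285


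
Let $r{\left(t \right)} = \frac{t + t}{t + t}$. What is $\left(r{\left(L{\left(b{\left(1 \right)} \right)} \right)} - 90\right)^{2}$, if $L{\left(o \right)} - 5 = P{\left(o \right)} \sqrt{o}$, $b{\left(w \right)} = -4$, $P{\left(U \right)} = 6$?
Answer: $7921$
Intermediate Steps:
$L{\left(o \right)} = 5 + 6 \sqrt{o}$
$r{\left(t \right)} = 1$ ($r{\left(t \right)} = \frac{2 t}{2 t} = 2 t \frac{1}{2 t} = 1$)
$\left(r{\left(L{\left(b{\left(1 \right)} \right)} \right)} - 90\right)^{2} = \left(1 - 90\right)^{2} = \left(-89\right)^{2} = 7921$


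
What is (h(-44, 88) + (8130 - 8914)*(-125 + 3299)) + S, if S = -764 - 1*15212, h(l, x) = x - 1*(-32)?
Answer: -2504272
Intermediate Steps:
h(l, x) = 32 + x (h(l, x) = x + 32 = 32 + x)
S = -15976 (S = -764 - 15212 = -15976)
(h(-44, 88) + (8130 - 8914)*(-125 + 3299)) + S = ((32 + 88) + (8130 - 8914)*(-125 + 3299)) - 15976 = (120 - 784*3174) - 15976 = (120 - 2488416) - 15976 = -2488296 - 15976 = -2504272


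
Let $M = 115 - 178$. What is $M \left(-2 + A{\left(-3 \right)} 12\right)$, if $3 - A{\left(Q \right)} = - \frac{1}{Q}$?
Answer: $-1890$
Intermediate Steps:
$M = -63$
$A{\left(Q \right)} = 3 + \frac{1}{Q}$ ($A{\left(Q \right)} = 3 - - \frac{1}{Q} = 3 + \frac{1}{Q}$)
$M \left(-2 + A{\left(-3 \right)} 12\right) = - 63 \left(-2 + \left(3 + \frac{1}{-3}\right) 12\right) = - 63 \left(-2 + \left(3 - \frac{1}{3}\right) 12\right) = - 63 \left(-2 + \frac{8}{3} \cdot 12\right) = - 63 \left(-2 + 32\right) = \left(-63\right) 30 = -1890$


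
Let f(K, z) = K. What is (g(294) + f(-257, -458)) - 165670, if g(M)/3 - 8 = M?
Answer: -165021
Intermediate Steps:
g(M) = 24 + 3*M
(g(294) + f(-257, -458)) - 165670 = ((24 + 3*294) - 257) - 165670 = ((24 + 882) - 257) - 165670 = (906 - 257) - 165670 = 649 - 165670 = -165021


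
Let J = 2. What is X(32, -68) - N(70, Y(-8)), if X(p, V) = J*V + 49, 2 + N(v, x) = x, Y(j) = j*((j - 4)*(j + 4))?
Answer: 299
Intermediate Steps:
Y(j) = j*(-4 + j)*(4 + j) (Y(j) = j*((-4 + j)*(4 + j)) = j*(-4 + j)*(4 + j))
N(v, x) = -2 + x
X(p, V) = 49 + 2*V (X(p, V) = 2*V + 49 = 49 + 2*V)
X(32, -68) - N(70, Y(-8)) = (49 + 2*(-68)) - (-2 - 8*(-16 + (-8)²)) = (49 - 136) - (-2 - 8*(-16 + 64)) = -87 - (-2 - 8*48) = -87 - (-2 - 384) = -87 - 1*(-386) = -87 + 386 = 299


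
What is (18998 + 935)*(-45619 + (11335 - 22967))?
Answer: -1141184183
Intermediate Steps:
(18998 + 935)*(-45619 + (11335 - 22967)) = 19933*(-45619 - 11632) = 19933*(-57251) = -1141184183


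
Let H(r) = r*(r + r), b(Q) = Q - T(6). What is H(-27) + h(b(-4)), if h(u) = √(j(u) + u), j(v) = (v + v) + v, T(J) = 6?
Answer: 1458 + 2*I*√10 ≈ 1458.0 + 6.3246*I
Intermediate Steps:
j(v) = 3*v (j(v) = 2*v + v = 3*v)
b(Q) = -6 + Q (b(Q) = Q - 1*6 = Q - 6 = -6 + Q)
H(r) = 2*r² (H(r) = r*(2*r) = 2*r²)
h(u) = 2*√u (h(u) = √(3*u + u) = √(4*u) = 2*√u)
H(-27) + h(b(-4)) = 2*(-27)² + 2*√(-6 - 4) = 2*729 + 2*√(-10) = 1458 + 2*(I*√10) = 1458 + 2*I*√10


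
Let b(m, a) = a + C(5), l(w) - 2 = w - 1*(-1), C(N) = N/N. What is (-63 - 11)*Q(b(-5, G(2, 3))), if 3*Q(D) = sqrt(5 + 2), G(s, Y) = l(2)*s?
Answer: -74*sqrt(7)/3 ≈ -65.262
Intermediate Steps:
C(N) = 1
l(w) = 3 + w (l(w) = 2 + (w - 1*(-1)) = 2 + (w + 1) = 2 + (1 + w) = 3 + w)
G(s, Y) = 5*s (G(s, Y) = (3 + 2)*s = 5*s)
b(m, a) = 1 + a (b(m, a) = a + 1 = 1 + a)
Q(D) = sqrt(7)/3 (Q(D) = sqrt(5 + 2)/3 = sqrt(7)/3)
(-63 - 11)*Q(b(-5, G(2, 3))) = (-63 - 11)*(sqrt(7)/3) = -74*sqrt(7)/3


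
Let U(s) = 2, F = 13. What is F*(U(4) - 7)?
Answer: -65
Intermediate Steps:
F*(U(4) - 7) = 13*(2 - 7) = 13*(-5) = -65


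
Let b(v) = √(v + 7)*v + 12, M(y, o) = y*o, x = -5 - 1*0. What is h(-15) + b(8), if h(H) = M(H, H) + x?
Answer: 232 + 8*√15 ≈ 262.98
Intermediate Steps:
x = -5 (x = -5 + 0 = -5)
M(y, o) = o*y
h(H) = -5 + H² (h(H) = H*H - 5 = H² - 5 = -5 + H²)
b(v) = 12 + v*√(7 + v) (b(v) = √(7 + v)*v + 12 = v*√(7 + v) + 12 = 12 + v*√(7 + v))
h(-15) + b(8) = (-5 + (-15)²) + (12 + 8*√(7 + 8)) = (-5 + 225) + (12 + 8*√15) = 220 + (12 + 8*√15) = 232 + 8*√15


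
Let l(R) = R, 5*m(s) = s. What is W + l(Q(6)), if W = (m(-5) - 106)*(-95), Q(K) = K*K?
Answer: 10201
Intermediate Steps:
m(s) = s/5
Q(K) = K²
W = 10165 (W = ((⅕)*(-5) - 106)*(-95) = (-1 - 106)*(-95) = -107*(-95) = 10165)
W + l(Q(6)) = 10165 + 6² = 10165 + 36 = 10201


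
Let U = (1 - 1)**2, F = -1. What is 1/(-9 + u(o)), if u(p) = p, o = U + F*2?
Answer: -1/11 ≈ -0.090909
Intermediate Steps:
U = 0 (U = 0**2 = 0)
o = -2 (o = 0 - 1*2 = 0 - 2 = -2)
1/(-9 + u(o)) = 1/(-9 - 2) = 1/(-11) = -1/11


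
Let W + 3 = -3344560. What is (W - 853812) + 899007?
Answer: -3299368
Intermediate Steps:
W = -3344563 (W = -3 - 3344560 = -3344563)
(W - 853812) + 899007 = (-3344563 - 853812) + 899007 = -4198375 + 899007 = -3299368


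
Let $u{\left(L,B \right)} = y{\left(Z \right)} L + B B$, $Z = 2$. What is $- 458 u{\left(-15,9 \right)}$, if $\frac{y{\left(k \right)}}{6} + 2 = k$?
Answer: $-37098$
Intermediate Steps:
$y{\left(k \right)} = -12 + 6 k$
$u{\left(L,B \right)} = B^{2}$ ($u{\left(L,B \right)} = \left(-12 + 6 \cdot 2\right) L + B B = \left(-12 + 12\right) L + B^{2} = 0 L + B^{2} = 0 + B^{2} = B^{2}$)
$- 458 u{\left(-15,9 \right)} = - 458 \cdot 9^{2} = \left(-458\right) 81 = -37098$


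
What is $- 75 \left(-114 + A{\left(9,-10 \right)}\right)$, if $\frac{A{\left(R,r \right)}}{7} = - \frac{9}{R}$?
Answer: $9075$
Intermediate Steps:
$A{\left(R,r \right)} = - \frac{63}{R}$ ($A{\left(R,r \right)} = 7 \left(- \frac{9}{R}\right) = - \frac{63}{R}$)
$- 75 \left(-114 + A{\left(9,-10 \right)}\right) = - 75 \left(-114 - \frac{63}{9}\right) = - 75 \left(-114 - 7\right) = \left(-75\right) \left(-121\right) = 9075$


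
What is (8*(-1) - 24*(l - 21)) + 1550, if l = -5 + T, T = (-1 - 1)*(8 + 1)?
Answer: 2598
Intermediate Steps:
T = -18 (T = -2*9 = -18)
l = -23 (l = -5 - 18 = -23)
(8*(-1) - 24*(l - 21)) + 1550 = (8*(-1) - 24*(-23 - 21)) + 1550 = (-8 - 24*(-44)) + 1550 = (-8 + 1056) + 1550 = 1048 + 1550 = 2598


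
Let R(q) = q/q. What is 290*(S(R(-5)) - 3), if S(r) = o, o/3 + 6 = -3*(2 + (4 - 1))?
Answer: -19140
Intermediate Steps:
R(q) = 1
o = -63 (o = -18 + 3*(-3*(2 + (4 - 1))) = -18 + 3*(-3*(2 + 3)) = -18 + 3*(-3*5) = -18 + 3*(-15) = -18 - 45 = -63)
S(r) = -63
290*(S(R(-5)) - 3) = 290*(-63 - 3) = 290*(-66) = -19140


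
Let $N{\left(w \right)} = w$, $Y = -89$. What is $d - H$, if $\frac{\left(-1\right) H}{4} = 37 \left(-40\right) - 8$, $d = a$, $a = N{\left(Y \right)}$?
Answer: $-6041$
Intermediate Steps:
$a = -89$
$d = -89$
$H = 5952$ ($H = - 4 \left(37 \left(-40\right) - 8\right) = - 4 \left(-1480 - 8\right) = \left(-4\right) \left(-1488\right) = 5952$)
$d - H = -89 - 5952 = -6041$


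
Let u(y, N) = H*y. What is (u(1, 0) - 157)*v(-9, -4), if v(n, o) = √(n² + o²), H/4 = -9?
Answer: -193*√97 ≈ -1900.8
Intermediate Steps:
H = -36 (H = 4*(-9) = -36)
u(y, N) = -36*y
(u(1, 0) - 157)*v(-9, -4) = (-36*1 - 157)*√((-9)² + (-4)²) = (-36 - 157)*√(81 + 16) = -193*√97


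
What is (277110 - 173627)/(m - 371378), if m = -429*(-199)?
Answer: -103483/286007 ≈ -0.36182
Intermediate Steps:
m = 85371
(277110 - 173627)/(m - 371378) = (277110 - 173627)/(85371 - 371378) = 103483/(-286007) = 103483*(-1/286007) = -103483/286007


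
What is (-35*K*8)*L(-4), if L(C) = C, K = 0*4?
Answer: 0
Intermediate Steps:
K = 0
(-35*K*8)*L(-4) = -0*8*(-4) = -35*0*(-4) = 0*(-4) = 0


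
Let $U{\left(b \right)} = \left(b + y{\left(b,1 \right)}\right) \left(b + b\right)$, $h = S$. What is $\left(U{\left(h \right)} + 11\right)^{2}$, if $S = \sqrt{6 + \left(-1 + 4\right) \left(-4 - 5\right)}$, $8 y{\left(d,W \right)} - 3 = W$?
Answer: $940 - 62 i \sqrt{21} \approx 940.0 - 284.12 i$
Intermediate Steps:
$y{\left(d,W \right)} = \frac{3}{8} + \frac{W}{8}$
$S = i \sqrt{21}$ ($S = \sqrt{6 + 3 \left(-9\right)} = \sqrt{6 - 27} = \sqrt{-21} = i \sqrt{21} \approx 4.5826 i$)
$h = i \sqrt{21} \approx 4.5826 i$
$U{\left(b \right)} = 2 b \left(\frac{1}{2} + b\right)$ ($U{\left(b \right)} = \left(b + \left(\frac{3}{8} + \frac{1}{8} \cdot 1\right)\right) \left(b + b\right) = \left(b + \left(\frac{3}{8} + \frac{1}{8}\right)\right) 2 b = \left(b + \frac{1}{2}\right) 2 b = \left(\frac{1}{2} + b\right) 2 b = 2 b \left(\frac{1}{2} + b\right)$)
$\left(U{\left(h \right)} + 11\right)^{2} = \left(i \sqrt{21} \left(1 + 2 i \sqrt{21}\right) + 11\right)^{2} = \left(11 + i \sqrt{21} \left(1 + 2 i \sqrt{21}\right)\right)^{2}$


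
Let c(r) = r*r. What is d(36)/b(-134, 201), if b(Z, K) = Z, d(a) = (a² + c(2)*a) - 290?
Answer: -575/67 ≈ -8.5821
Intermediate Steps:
c(r) = r²
d(a) = -290 + a² + 4*a (d(a) = (a² + 2²*a) - 290 = (a² + 4*a) - 290 = -290 + a² + 4*a)
d(36)/b(-134, 201) = (-290 + 36² + 4*36)/(-134) = (-290 + 1296 + 144)*(-1/134) = 1150*(-1/134) = -575/67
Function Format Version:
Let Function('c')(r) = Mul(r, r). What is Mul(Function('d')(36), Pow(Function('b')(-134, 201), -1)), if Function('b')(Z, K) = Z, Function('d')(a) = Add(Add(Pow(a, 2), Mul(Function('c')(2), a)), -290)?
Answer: Rational(-575, 67) ≈ -8.5821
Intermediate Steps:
Function('c')(r) = Pow(r, 2)
Function('d')(a) = Add(-290, Pow(a, 2), Mul(4, a)) (Function('d')(a) = Add(Add(Pow(a, 2), Mul(Pow(2, 2), a)), -290) = Add(Add(Pow(a, 2), Mul(4, a)), -290) = Add(-290, Pow(a, 2), Mul(4, a)))
Mul(Function('d')(36), Pow(Function('b')(-134, 201), -1)) = Mul(Add(-290, Pow(36, 2), Mul(4, 36)), Pow(-134, -1)) = Mul(Add(-290, 1296, 144), Rational(-1, 134)) = Mul(1150, Rational(-1, 134)) = Rational(-575, 67)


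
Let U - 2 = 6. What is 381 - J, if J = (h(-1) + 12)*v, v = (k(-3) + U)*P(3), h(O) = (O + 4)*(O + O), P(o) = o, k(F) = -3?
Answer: 291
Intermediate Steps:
U = 8 (U = 2 + 6 = 8)
h(O) = 2*O*(4 + O) (h(O) = (4 + O)*(2*O) = 2*O*(4 + O))
v = 15 (v = (-3 + 8)*3 = 5*3 = 15)
J = 90 (J = (2*(-1)*(4 - 1) + 12)*15 = (2*(-1)*3 + 12)*15 = (-6 + 12)*15 = 6*15 = 90)
381 - J = 381 - 1*90 = 381 - 90 = 291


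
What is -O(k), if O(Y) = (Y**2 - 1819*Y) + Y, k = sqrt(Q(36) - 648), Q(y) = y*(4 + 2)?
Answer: 432 + 21816*I*sqrt(3) ≈ 432.0 + 37786.0*I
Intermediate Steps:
Q(y) = 6*y (Q(y) = y*6 = 6*y)
k = 12*I*sqrt(3) (k = sqrt(6*36 - 648) = sqrt(216 - 648) = sqrt(-432) = 12*I*sqrt(3) ≈ 20.785*I)
O(Y) = Y**2 - 1818*Y
-O(k) = -12*I*sqrt(3)*(-1818 + 12*I*sqrt(3))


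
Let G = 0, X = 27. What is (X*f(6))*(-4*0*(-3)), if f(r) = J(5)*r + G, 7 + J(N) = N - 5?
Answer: 0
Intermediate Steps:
J(N) = -12 + N (J(N) = -7 + (N - 5) = -7 + (-5 + N) = -12 + N)
f(r) = -7*r (f(r) = (-12 + 5)*r + 0 = -7*r + 0 = -7*r)
(X*f(6))*(-4*0*(-3)) = (27*(-7*6))*(-4*0*(-3)) = (27*(-42))*(0*(-3)) = -1134*0 = 0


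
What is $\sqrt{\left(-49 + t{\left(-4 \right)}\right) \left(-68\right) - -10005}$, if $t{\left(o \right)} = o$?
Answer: $\sqrt{13609} \approx 116.66$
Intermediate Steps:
$\sqrt{\left(-49 + t{\left(-4 \right)}\right) \left(-68\right) - -10005} = \sqrt{\left(-49 - 4\right) \left(-68\right) - -10005} = \sqrt{\left(-53\right) \left(-68\right) + \left(-7936 + 17941\right)} = \sqrt{3604 + 10005} = \sqrt{13609}$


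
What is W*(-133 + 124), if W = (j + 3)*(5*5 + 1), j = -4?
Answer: 234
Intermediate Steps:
W = -26 (W = (-4 + 3)*(5*5 + 1) = -(25 + 1) = -1*26 = -26)
W*(-133 + 124) = -26*(-133 + 124) = -26*(-9) = 234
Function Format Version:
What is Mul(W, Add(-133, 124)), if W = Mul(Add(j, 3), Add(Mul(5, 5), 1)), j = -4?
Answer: 234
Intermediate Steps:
W = -26 (W = Mul(Add(-4, 3), Add(Mul(5, 5), 1)) = Mul(-1, Add(25, 1)) = Mul(-1, 26) = -26)
Mul(W, Add(-133, 124)) = Mul(-26, Add(-133, 124)) = Mul(-26, -9) = 234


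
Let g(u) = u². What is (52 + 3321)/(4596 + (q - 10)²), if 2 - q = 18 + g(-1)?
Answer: 3373/5325 ≈ 0.63343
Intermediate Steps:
q = -17 (q = 2 - (18 + (-1)²) = 2 - (18 + 1) = 2 - 1*19 = 2 - 19 = -17)
(52 + 3321)/(4596 + (q - 10)²) = (52 + 3321)/(4596 + (-17 - 10)²) = 3373/(4596 + (-27)²) = 3373/(4596 + 729) = 3373/5325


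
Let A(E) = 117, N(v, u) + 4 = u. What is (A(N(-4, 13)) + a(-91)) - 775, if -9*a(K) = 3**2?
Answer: -659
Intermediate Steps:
N(v, u) = -4 + u
a(K) = -1 (a(K) = -1/9*3**2 = -1/9*9 = -1)
(A(N(-4, 13)) + a(-91)) - 775 = (117 - 1) - 775 = 116 - 775 = -659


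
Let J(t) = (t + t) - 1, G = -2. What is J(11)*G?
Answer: -42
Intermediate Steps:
J(t) = -1 + 2*t (J(t) = 2*t - 1 = -1 + 2*t)
J(11)*G = (-1 + 2*11)*(-2) = (-1 + 22)*(-2) = 21*(-2) = -42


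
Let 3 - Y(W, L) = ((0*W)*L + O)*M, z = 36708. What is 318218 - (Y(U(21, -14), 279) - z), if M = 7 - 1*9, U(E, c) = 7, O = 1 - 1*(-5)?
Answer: 354911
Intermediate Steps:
O = 6 (O = 1 + 5 = 6)
M = -2 (M = 7 - 9 = -2)
Y(W, L) = 15 (Y(W, L) = 3 - ((0*W)*L + 6)*(-2) = 3 - (0*L + 6)*(-2) = 3 - (0 + 6)*(-2) = 3 - 6*(-2) = 3 - 1*(-12) = 3 + 12 = 15)
318218 - (Y(U(21, -14), 279) - z) = 318218 - (15 - 1*36708) = 318218 - (15 - 36708) = 318218 - 1*(-36693) = 318218 + 36693 = 354911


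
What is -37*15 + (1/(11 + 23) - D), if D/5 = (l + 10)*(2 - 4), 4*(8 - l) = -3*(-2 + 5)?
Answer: -5992/17 ≈ -352.47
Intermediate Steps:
l = 41/4 (l = 8 - (-3)*(-2 + 5)/4 = 8 - (-3)*3/4 = 8 - ¼*(-9) = 8 + 9/4 = 41/4 ≈ 10.250)
D = -405/2 (D = 5*((41/4 + 10)*(2 - 4)) = 5*((81/4)*(-2)) = 5*(-81/2) = -405/2 ≈ -202.50)
-37*15 + (1/(11 + 23) - D) = -37*15 + (1/(11 + 23) - 1*(-405/2)) = -555 + (1/34 + 405/2) = -555 + 3443/17 = -5992/17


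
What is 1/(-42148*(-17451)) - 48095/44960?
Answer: -1768753135505/1653459633504 ≈ -1.0697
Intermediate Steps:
1/(-42148*(-17451)) - 48095/44960 = -1/42148*(-1/17451) - 48095*1/44960 = 1/735524748 - 9619/8992 = -1768753135505/1653459633504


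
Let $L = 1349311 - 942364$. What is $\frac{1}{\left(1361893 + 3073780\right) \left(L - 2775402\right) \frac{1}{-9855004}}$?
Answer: $\frac{9855004}{10505691895215} \approx 9.3806 \cdot 10^{-7}$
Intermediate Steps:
$L = 406947$
$\frac{1}{\left(1361893 + 3073780\right) \left(L - 2775402\right) \frac{1}{-9855004}} = \frac{1}{\left(1361893 + 3073780\right) \left(406947 - 2775402\right) \frac{1}{-9855004}} = \frac{1}{4435673 \left(-2368455\right) \left(- \frac{1}{9855004}\right)} = \frac{1}{\left(-10505691895215\right) \left(- \frac{1}{9855004}\right)} = \frac{1}{\frac{10505691895215}{9855004}} = \frac{9855004}{10505691895215}$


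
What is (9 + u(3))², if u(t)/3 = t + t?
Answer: 729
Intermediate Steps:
u(t) = 6*t (u(t) = 3*(t + t) = 3*(2*t) = 6*t)
(9 + u(3))² = (9 + 6*3)² = (9 + 18)² = 27² = 729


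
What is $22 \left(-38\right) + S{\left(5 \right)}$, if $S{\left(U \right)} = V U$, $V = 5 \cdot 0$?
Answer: $-836$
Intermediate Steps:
$V = 0$
$S{\left(U \right)} = 0$ ($S{\left(U \right)} = 0 U = 0$)
$22 \left(-38\right) + S{\left(5 \right)} = 22 \left(-38\right) + 0 = -836 + 0 = -836$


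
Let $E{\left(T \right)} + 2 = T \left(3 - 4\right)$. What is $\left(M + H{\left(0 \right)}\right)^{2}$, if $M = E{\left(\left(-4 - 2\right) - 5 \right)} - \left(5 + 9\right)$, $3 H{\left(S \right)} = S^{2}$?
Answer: $25$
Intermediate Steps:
$H{\left(S \right)} = \frac{S^{2}}{3}$
$E{\left(T \right)} = -2 - T$ ($E{\left(T \right)} = -2 + T \left(3 - 4\right) = -2 + T \left(-1\right) = -2 - T$)
$M = -5$ ($M = \left(-2 - \left(\left(-4 - 2\right) - 5\right)\right) - \left(5 + 9\right) = \left(-2 - \left(-6 - 5\right)\right) - 14 = \left(-2 - -11\right) - 14 = \left(-2 + 11\right) - 14 = 9 - 14 = -5$)
$\left(M + H{\left(0 \right)}\right)^{2} = \left(-5 + \frac{0^{2}}{3}\right)^{2} = \left(-5 + \frac{1}{3} \cdot 0\right)^{2} = \left(-5 + 0\right)^{2} = \left(-5\right)^{2} = 25$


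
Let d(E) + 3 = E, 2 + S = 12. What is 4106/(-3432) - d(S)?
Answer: -14065/1716 ≈ -8.1964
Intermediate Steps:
S = 10 (S = -2 + 12 = 10)
d(E) = -3 + E
4106/(-3432) - d(S) = 4106/(-3432) - (-3 + 10) = 4106*(-1/3432) - 1*7 = -2053/1716 - 7 = -14065/1716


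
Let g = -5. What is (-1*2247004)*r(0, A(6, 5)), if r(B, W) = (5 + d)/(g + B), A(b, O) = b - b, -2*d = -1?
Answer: 12358522/5 ≈ 2.4717e+6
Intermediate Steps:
d = 1/2 (d = -1/2*(-1) = 1/2 ≈ 0.50000)
A(b, O) = 0
r(B, W) = 11/(2*(-5 + B)) (r(B, W) = (5 + 1/2)/(-5 + B) = 11/(2*(-5 + B)))
(-1*2247004)*r(0, A(6, 5)) = (-1*2247004)*(11/(2*(-5 + 0))) = -12358522/(-5) = -12358522*(-1)/5 = -2247004*(-11/10) = 12358522/5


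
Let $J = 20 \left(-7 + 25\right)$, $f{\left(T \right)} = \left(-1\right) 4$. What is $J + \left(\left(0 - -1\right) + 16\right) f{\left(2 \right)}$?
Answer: $292$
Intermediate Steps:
$f{\left(T \right)} = -4$
$J = 360$ ($J = 20 \cdot 18 = 360$)
$J + \left(\left(0 - -1\right) + 16\right) f{\left(2 \right)} = 360 + \left(\left(0 - -1\right) + 16\right) \left(-4\right) = 360 + \left(\left(0 + 1\right) + 16\right) \left(-4\right) = 360 + \left(1 + 16\right) \left(-4\right) = 360 + 17 \left(-4\right) = 360 - 68 = 292$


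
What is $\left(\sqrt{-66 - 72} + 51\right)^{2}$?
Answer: $\left(51 + i \sqrt{138}\right)^{2} \approx 2463.0 + 1198.2 i$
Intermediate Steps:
$\left(\sqrt{-66 - 72} + 51\right)^{2} = \left(\sqrt{-138} + 51\right)^{2} = \left(i \sqrt{138} + 51\right)^{2} = \left(51 + i \sqrt{138}\right)^{2}$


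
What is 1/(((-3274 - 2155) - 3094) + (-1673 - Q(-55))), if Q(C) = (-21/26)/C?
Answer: -1430/14580301 ≈ -9.8078e-5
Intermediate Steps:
Q(C) = -21/(26*C) (Q(C) = (-21*1/26)/C = -21/(26*C))
1/(((-3274 - 2155) - 3094) + (-1673 - Q(-55))) = 1/(((-3274 - 2155) - 3094) + (-1673 - (-21)/(26*(-55)))) = 1/((-5429 - 3094) + (-1673 - (-21)*(-1)/(26*55))) = 1/(-8523 + (-1673 - 1*21/1430)) = 1/(-8523 + (-1673 - 21/1430)) = 1/(-8523 - 2392411/1430) = 1/(-14580301/1430) = -1430/14580301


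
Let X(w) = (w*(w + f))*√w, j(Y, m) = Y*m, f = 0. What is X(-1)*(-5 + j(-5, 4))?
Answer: -25*I ≈ -25.0*I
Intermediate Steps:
X(w) = w^(5/2) (X(w) = (w*(w + 0))*√w = (w*w)*√w = w²*√w = w^(5/2))
X(-1)*(-5 + j(-5, 4)) = (-1)^(5/2)*(-5 - 5*4) = I*(-5 - 20) = I*(-25) = -25*I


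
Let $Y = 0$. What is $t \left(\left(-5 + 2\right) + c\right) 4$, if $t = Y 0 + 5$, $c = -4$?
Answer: $-140$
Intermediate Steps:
$t = 5$ ($t = 0 \cdot 0 + 5 = 0 + 5 = 5$)
$t \left(\left(-5 + 2\right) + c\right) 4 = 5 \left(\left(-5 + 2\right) - 4\right) 4 = 5 \left(-3 - 4\right) 4 = 5 \left(\left(-7\right) 4\right) = 5 \left(-28\right) = -140$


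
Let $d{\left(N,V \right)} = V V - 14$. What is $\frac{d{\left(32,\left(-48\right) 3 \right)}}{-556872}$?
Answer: $- \frac{10361}{278436} \approx -0.037211$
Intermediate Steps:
$d{\left(N,V \right)} = -14 + V^{2}$ ($d{\left(N,V \right)} = V^{2} - 14 = -14 + V^{2}$)
$\frac{d{\left(32,\left(-48\right) 3 \right)}}{-556872} = \frac{-14 + \left(\left(-48\right) 3\right)^{2}}{-556872} = \left(-14 + \left(-144\right)^{2}\right) \left(- \frac{1}{556872}\right) = \left(-14 + 20736\right) \left(- \frac{1}{556872}\right) = 20722 \left(- \frac{1}{556872}\right) = - \frac{10361}{278436}$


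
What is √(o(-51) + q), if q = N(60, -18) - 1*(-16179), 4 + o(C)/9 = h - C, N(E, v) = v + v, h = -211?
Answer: √14667 ≈ 121.11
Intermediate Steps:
N(E, v) = 2*v
o(C) = -1935 - 9*C (o(C) = -36 + 9*(-211 - C) = -36 + (-1899 - 9*C) = -1935 - 9*C)
q = 16143 (q = 2*(-18) - 1*(-16179) = -36 + 16179 = 16143)
√(o(-51) + q) = √((-1935 - 9*(-51)) + 16143) = √((-1935 + 459) + 16143) = √(-1476 + 16143) = √14667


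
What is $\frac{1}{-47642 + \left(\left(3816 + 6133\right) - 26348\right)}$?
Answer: $- \frac{1}{64041} \approx -1.5615 \cdot 10^{-5}$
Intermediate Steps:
$\frac{1}{-47642 + \left(\left(3816 + 6133\right) - 26348\right)} = \frac{1}{-47642 + \left(9949 - 26348\right)} = \frac{1}{-47642 - 16399} = \frac{1}{-64041} = - \frac{1}{64041}$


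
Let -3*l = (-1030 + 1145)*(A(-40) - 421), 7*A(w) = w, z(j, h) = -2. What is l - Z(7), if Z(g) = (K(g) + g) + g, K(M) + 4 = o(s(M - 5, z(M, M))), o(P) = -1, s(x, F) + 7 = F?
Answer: 343316/21 ≈ 16348.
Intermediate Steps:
s(x, F) = -7 + F
K(M) = -5 (K(M) = -4 - 1 = -5)
A(w) = w/7
l = 343505/21 (l = -(-1030 + 1145)*((⅐)*(-40) - 421)/3 = -115*(-40/7 - 421)/3 = -115*(-2987)/(3*7) = -⅓*(-343505/7) = 343505/21 ≈ 16357.)
Z(g) = -5 + 2*g (Z(g) = (-5 + g) + g = -5 + 2*g)
l - Z(7) = 343505/21 - (-5 + 2*7) = 343505/21 - (-5 + 14) = 343505/21 - 1*9 = 343505/21 - 9 = 343316/21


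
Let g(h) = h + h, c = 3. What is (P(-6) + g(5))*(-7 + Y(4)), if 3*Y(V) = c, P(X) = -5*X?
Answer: -240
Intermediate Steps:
Y(V) = 1 (Y(V) = (⅓)*3 = 1)
g(h) = 2*h
(P(-6) + g(5))*(-7 + Y(4)) = (-5*(-6) + 2*5)*(-7 + 1) = (30 + 10)*(-6) = 40*(-6) = -240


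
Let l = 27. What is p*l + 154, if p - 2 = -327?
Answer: -8621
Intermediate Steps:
p = -325 (p = 2 - 327 = -325)
p*l + 154 = -325*27 + 154 = -8775 + 154 = -8621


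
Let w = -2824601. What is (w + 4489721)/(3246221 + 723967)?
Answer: 138760/330849 ≈ 0.41941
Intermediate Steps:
(w + 4489721)/(3246221 + 723967) = (-2824601 + 4489721)/(3246221 + 723967) = 1665120/3970188 = 1665120*(1/3970188) = 138760/330849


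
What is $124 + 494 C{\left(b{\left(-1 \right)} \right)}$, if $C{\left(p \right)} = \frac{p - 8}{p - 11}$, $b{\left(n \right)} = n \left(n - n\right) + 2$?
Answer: $\frac{1360}{3} \approx 453.33$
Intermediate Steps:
$b{\left(n \right)} = 2$ ($b{\left(n \right)} = n 0 + 2 = 0 + 2 = 2$)
$C{\left(p \right)} = \frac{-8 + p}{-11 + p}$
$124 + 494 C{\left(b{\left(-1 \right)} \right)} = 124 + 494 \frac{-8 + 2}{-11 + 2} = 124 + 494 \frac{1}{-9} \left(-6\right) = 124 + 494 \left(\left(- \frac{1}{9}\right) \left(-6\right)\right) = 124 + 494 \cdot \frac{2}{3} = 124 + \frac{988}{3} = \frac{1360}{3}$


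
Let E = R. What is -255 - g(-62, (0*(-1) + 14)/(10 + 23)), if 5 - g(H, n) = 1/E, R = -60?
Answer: -15601/60 ≈ -260.02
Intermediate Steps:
E = -60
g(H, n) = 301/60 (g(H, n) = 5 - 1/(-60) = 5 - 1*(-1/60) = 5 + 1/60 = 301/60)
-255 - g(-62, (0*(-1) + 14)/(10 + 23)) = -255 - 1*301/60 = -255 - 301/60 = -15601/60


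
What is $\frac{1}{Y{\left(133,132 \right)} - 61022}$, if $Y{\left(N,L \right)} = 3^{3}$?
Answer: $- \frac{1}{60995} \approx -1.6395 \cdot 10^{-5}$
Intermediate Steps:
$Y{\left(N,L \right)} = 27$
$\frac{1}{Y{\left(133,132 \right)} - 61022} = \frac{1}{27 - 61022} = \frac{1}{-60995} = - \frac{1}{60995}$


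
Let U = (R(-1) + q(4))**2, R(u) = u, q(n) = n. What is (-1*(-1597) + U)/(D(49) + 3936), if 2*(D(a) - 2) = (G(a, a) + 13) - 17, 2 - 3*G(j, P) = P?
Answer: 9636/23569 ≈ 0.40884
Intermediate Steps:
G(j, P) = 2/3 - P/3
D(a) = 1/3 - a/6 (D(a) = 2 + (((2/3 - a/3) + 13) - 17)/2 = 2 + ((41/3 - a/3) - 17)/2 = 2 + (-10/3 - a/3)/2 = 2 + (-5/3 - a/6) = 1/3 - a/6)
U = 9 (U = (-1 + 4)**2 = 3**2 = 9)
(-1*(-1597) + U)/(D(49) + 3936) = (-1*(-1597) + 9)/((1/3 - 1/6*49) + 3936) = (1597 + 9)/((1/3 - 49/6) + 3936) = 1606/(-47/6 + 3936) = 1606/(23569/6) = 1606*(6/23569) = 9636/23569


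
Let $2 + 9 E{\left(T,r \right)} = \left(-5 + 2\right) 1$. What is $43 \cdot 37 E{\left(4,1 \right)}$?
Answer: $- \frac{7955}{9} \approx -883.89$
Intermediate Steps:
$E{\left(T,r \right)} = - \frac{5}{9}$ ($E{\left(T,r \right)} = - \frac{2}{9} + \frac{\left(-5 + 2\right) 1}{9} = - \frac{2}{9} + \frac{\left(-3\right) 1}{9} = - \frac{2}{9} + \frac{1}{9} \left(-3\right) = - \frac{2}{9} - \frac{1}{3} = - \frac{5}{9}$)
$43 \cdot 37 E{\left(4,1 \right)} = 43 \cdot 37 \left(- \frac{5}{9}\right) = 1591 \left(- \frac{5}{9}\right) = - \frac{7955}{9}$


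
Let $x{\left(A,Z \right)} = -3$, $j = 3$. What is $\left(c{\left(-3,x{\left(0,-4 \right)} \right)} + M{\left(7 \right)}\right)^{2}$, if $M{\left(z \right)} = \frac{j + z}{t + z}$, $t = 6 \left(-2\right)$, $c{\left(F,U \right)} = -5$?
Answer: $49$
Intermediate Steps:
$t = -12$
$M{\left(z \right)} = \frac{3 + z}{-12 + z}$
$\left(c{\left(-3,x{\left(0,-4 \right)} \right)} + M{\left(7 \right)}\right)^{2} = \left(-5 + \frac{3 + 7}{-12 + 7}\right)^{2} = \left(-5 + \frac{1}{-5} \cdot 10\right)^{2} = \left(-5 - 2\right)^{2} = \left(-7\right)^{2} = 49$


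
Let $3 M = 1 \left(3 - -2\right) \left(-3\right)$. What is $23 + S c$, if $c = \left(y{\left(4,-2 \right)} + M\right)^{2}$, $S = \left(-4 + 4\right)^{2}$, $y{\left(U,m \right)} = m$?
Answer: $23$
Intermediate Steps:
$S = 0$ ($S = 0^{2} = 0$)
$M = -5$ ($M = \frac{1 \left(3 - -2\right) \left(-3\right)}{3} = \frac{1 \left(3 + 2\right) \left(-3\right)}{3} = \frac{1 \cdot 5 \left(-3\right)}{3} = \frac{5 \left(-3\right)}{3} = \frac{1}{3} \left(-15\right) = -5$)
$c = 49$ ($c = \left(-2 - 5\right)^{2} = \left(-7\right)^{2} = 49$)
$23 + S c = 23 + 0 \cdot 49 = 23 + 0 = 23$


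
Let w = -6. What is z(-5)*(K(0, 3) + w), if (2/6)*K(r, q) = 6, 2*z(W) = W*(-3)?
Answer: 90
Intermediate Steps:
z(W) = -3*W/2 (z(W) = (W*(-3))/2 = (-3*W)/2 = -3*W/2)
K(r, q) = 18 (K(r, q) = 3*6 = 18)
z(-5)*(K(0, 3) + w) = (-3/2*(-5))*(18 - 6) = (15/2)*12 = 90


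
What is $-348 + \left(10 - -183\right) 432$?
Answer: $83028$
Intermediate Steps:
$-348 + \left(10 - -183\right) 432 = -348 + \left(10 + 183\right) 432 = -348 + 193 \cdot 432 = -348 + 83376 = 83028$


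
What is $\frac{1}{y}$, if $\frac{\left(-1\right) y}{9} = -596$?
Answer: $\frac{1}{5364} \approx 0.00018643$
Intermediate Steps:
$y = 5364$ ($y = \left(-9\right) \left(-596\right) = 5364$)
$\frac{1}{y} = \frac{1}{5364}$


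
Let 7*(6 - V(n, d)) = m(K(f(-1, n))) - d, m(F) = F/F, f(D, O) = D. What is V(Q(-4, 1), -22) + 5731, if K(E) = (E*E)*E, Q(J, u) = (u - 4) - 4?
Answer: 40136/7 ≈ 5733.7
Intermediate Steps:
Q(J, u) = -8 + u (Q(J, u) = (-4 + u) - 4 = -8 + u)
K(E) = E³ (K(E) = E²*E = E³)
m(F) = 1
V(n, d) = 41/7 + d/7 (V(n, d) = 6 - (1 - d)/7 = 6 + (-⅐ + d/7) = 41/7 + d/7)
V(Q(-4, 1), -22) + 5731 = (41/7 + (⅐)*(-22)) + 5731 = (41/7 - 22/7) + 5731 = 19/7 + 5731 = 40136/7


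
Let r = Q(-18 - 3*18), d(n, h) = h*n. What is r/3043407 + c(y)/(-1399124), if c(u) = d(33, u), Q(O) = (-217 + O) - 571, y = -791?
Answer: 78238806281/4258103775468 ≈ 0.018374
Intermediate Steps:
Q(O) = -788 + O
r = -860 (r = -788 + (-18 - 3*18) = -788 + (-18 - 54) = -788 - 72 = -860)
c(u) = 33*u (c(u) = u*33 = 33*u)
r/3043407 + c(y)/(-1399124) = -860/3043407 + (33*(-791))/(-1399124) = -860*1/3043407 - 26103*(-1/1399124) = -860/3043407 + 26103/1399124 = 78238806281/4258103775468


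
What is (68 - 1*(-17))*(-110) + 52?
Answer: -9298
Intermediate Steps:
(68 - 1*(-17))*(-110) + 52 = (68 + 17)*(-110) + 52 = 85*(-110) + 52 = -9350 + 52 = -9298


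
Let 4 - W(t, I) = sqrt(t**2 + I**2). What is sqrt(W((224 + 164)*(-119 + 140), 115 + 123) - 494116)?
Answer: sqrt(-494112 - 14*sqrt(339013)) ≈ 708.71*I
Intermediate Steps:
W(t, I) = 4 - sqrt(I**2 + t**2) (W(t, I) = 4 - sqrt(t**2 + I**2) = 4 - sqrt(I**2 + t**2))
sqrt(W((224 + 164)*(-119 + 140), 115 + 123) - 494116) = sqrt((4 - sqrt((115 + 123)**2 + ((224 + 164)*(-119 + 140))**2)) - 494116) = sqrt((4 - sqrt(238**2 + (388*21)**2)) - 494116) = sqrt((4 - sqrt(56644 + 8148**2)) - 494116) = sqrt((4 - sqrt(56644 + 66389904)) - 494116) = sqrt((4 - sqrt(66446548)) - 494116) = sqrt((4 - 14*sqrt(339013)) - 494116) = sqrt(-494112 - 14*sqrt(339013))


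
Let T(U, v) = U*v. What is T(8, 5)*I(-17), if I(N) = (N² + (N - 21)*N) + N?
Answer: 36720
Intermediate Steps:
I(N) = N + N² + N*(-21 + N) (I(N) = (N² + (-21 + N)*N) + N = (N² + N*(-21 + N)) + N = N + N² + N*(-21 + N))
T(8, 5)*I(-17) = (8*5)*(2*(-17)*(-10 - 17)) = 40*(2*(-17)*(-27)) = 40*918 = 36720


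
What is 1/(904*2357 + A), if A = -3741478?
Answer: -1/1610750 ≈ -6.2083e-7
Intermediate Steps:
1/(904*2357 + A) = 1/(904*2357 - 3741478) = 1/(2130728 - 3741478) = 1/(-1610750) = -1/1610750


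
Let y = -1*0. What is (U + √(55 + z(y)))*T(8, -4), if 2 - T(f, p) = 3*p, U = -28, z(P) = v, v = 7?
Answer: -392 + 14*√62 ≈ -281.76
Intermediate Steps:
y = 0
z(P) = 7
T(f, p) = 2 - 3*p
(U + √(55 + z(y)))*T(8, -4) = (-28 + √(55 + 7))*(2 - 3*(-4)) = (-28 + √62)*(2 + 12) = (-28 + √62)*14 = -392 + 14*√62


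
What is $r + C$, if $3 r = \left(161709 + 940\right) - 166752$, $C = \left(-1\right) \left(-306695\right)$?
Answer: $\frac{915982}{3} \approx 3.0533 \cdot 10^{5}$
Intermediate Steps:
$C = 306695$
$r = - \frac{4103}{3}$ ($r = \frac{\left(161709 + 940\right) - 166752}{3} = \frac{162649 - 166752}{3} = \frac{1}{3} \left(-4103\right) = - \frac{4103}{3} \approx -1367.7$)
$r + C = - \frac{4103}{3} + 306695 = \frac{915982}{3}$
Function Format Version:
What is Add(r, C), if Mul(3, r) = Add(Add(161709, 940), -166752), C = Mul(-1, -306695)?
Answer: Rational(915982, 3) ≈ 3.0533e+5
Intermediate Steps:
C = 306695
r = Rational(-4103, 3) (r = Mul(Rational(1, 3), Add(Add(161709, 940), -166752)) = Mul(Rational(1, 3), Add(162649, -166752)) = Mul(Rational(1, 3), -4103) = Rational(-4103, 3) ≈ -1367.7)
Add(r, C) = Add(Rational(-4103, 3), 306695) = Rational(915982, 3)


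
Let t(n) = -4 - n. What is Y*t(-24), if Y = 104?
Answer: 2080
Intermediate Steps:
Y*t(-24) = 104*(-4 - 1*(-24)) = 104*(-4 + 24) = 104*20 = 2080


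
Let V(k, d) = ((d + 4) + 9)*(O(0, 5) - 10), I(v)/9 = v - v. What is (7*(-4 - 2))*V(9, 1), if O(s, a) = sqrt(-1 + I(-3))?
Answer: 5880 - 588*I ≈ 5880.0 - 588.0*I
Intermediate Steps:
I(v) = 0 (I(v) = 9*(v - v) = 9*0 = 0)
O(s, a) = I (O(s, a) = sqrt(-1 + 0) = sqrt(-1) = I)
V(k, d) = (-10 + I)*(13 + d) (V(k, d) = ((d + 4) + 9)*(I - 10) = ((4 + d) + 9)*(-10 + I) = (13 + d)*(-10 + I) = (-10 + I)*(13 + d))
(7*(-4 - 2))*V(9, 1) = (7*(-4 - 2))*(-130 + 13*I + 1*(-10 + I)) = (7*(-6))*(-130 + 13*I + (-10 + I)) = -42*(-140 + 14*I) = 5880 - 588*I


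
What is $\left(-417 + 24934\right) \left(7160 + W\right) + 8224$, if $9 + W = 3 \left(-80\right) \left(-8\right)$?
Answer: $222401931$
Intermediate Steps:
$W = 1911$ ($W = -9 + 3 \left(-80\right) \left(-8\right) = -9 - -1920 = -9 + 1920 = 1911$)
$\left(-417 + 24934\right) \left(7160 + W\right) + 8224 = \left(-417 + 24934\right) \left(7160 + 1911\right) + 8224 = 24517 \cdot 9071 + 8224 = 222393707 + 8224 = 222401931$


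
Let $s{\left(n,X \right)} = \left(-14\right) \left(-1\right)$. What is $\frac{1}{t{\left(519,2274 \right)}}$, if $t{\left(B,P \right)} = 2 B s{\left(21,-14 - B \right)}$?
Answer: $\frac{1}{14532} \approx 6.8814 \cdot 10^{-5}$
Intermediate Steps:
$s{\left(n,X \right)} = 14$
$t{\left(B,P \right)} = 28 B$ ($t{\left(B,P \right)} = 2 B 14 = 28 B$)
$\frac{1}{t{\left(519,2274 \right)}} = \frac{1}{28 \cdot 519} = \frac{1}{14532}$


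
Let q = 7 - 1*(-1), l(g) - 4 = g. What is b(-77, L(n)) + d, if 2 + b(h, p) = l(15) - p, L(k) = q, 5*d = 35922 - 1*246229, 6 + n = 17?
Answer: -210262/5 ≈ -42052.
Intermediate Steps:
n = 11 (n = -6 + 17 = 11)
l(g) = 4 + g
d = -210307/5 (d = (35922 - 1*246229)/5 = (35922 - 246229)/5 = (⅕)*(-210307) = -210307/5 ≈ -42061.)
q = 8 (q = 7 + 1 = 8)
L(k) = 8
b(h, p) = 17 - p (b(h, p) = -2 + ((4 + 15) - p) = -2 + (19 - p) = 17 - p)
b(-77, L(n)) + d = (17 - 1*8) - 210307/5 = (17 - 8) - 210307/5 = 9 - 210307/5 = -210262/5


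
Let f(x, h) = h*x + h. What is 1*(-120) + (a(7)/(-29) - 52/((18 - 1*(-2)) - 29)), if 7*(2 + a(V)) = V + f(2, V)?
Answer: -29830/261 ≈ -114.29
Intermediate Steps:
f(x, h) = h + h*x
a(V) = -2 + 4*V/7 (a(V) = -2 + (V + V*(1 + 2))/7 = -2 + (V + V*3)/7 = -2 + (V + 3*V)/7 = -2 + (4*V)/7 = -2 + 4*V/7)
1*(-120) + (a(7)/(-29) - 52/((18 - 1*(-2)) - 29)) = 1*(-120) + ((-2 + (4/7)*7)/(-29) - 52/((18 - 1*(-2)) - 29)) = -120 + ((-2 + 4)*(-1/29) - 52/((18 + 2) - 29)) = -120 + (2*(-1/29) - 52/(20 - 29)) = -120 + (-2/29 - 52/(-9)) = -120 + (-2/29 - 52*(-⅑)) = -120 + (-2/29 + 52/9) = -120 + 1490/261 = -29830/261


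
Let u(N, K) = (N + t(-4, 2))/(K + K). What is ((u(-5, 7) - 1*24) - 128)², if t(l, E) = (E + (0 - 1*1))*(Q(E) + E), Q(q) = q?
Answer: 4532641/196 ≈ 23126.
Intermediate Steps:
t(l, E) = 2*E*(-1 + E) (t(l, E) = (E + (0 - 1*1))*(E + E) = (E + (0 - 1))*(2*E) = (E - 1)*(2*E) = (-1 + E)*(2*E) = 2*E*(-1 + E))
u(N, K) = (4 + N)/(2*K) (u(N, K) = (N + 2*2*(-1 + 2))/(K + K) = (N + 2*2*1)/((2*K)) = (N + 4)*(1/(2*K)) = (4 + N)*(1/(2*K)) = (4 + N)/(2*K))
((u(-5, 7) - 1*24) - 128)² = (((½)*(4 - 5)/7 - 1*24) - 128)² = (((½)*(⅐)*(-1) - 24) - 128)² = ((-1/14 - 24) - 128)² = (-337/14 - 128)² = (-2129/14)² = 4532641/196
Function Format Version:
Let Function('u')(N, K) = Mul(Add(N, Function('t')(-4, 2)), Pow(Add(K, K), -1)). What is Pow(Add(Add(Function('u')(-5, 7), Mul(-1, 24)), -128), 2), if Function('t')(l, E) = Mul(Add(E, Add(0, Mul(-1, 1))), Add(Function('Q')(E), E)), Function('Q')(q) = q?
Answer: Rational(4532641, 196) ≈ 23126.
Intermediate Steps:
Function('t')(l, E) = Mul(2, E, Add(-1, E)) (Function('t')(l, E) = Mul(Add(E, Add(0, Mul(-1, 1))), Add(E, E)) = Mul(Add(E, Add(0, -1)), Mul(2, E)) = Mul(Add(E, -1), Mul(2, E)) = Mul(Add(-1, E), Mul(2, E)) = Mul(2, E, Add(-1, E)))
Function('u')(N, K) = Mul(Rational(1, 2), Pow(K, -1), Add(4, N)) (Function('u')(N, K) = Mul(Add(N, Mul(2, 2, Add(-1, 2))), Pow(Add(K, K), -1)) = Mul(Add(N, Mul(2, 2, 1)), Pow(Mul(2, K), -1)) = Mul(Add(N, 4), Mul(Rational(1, 2), Pow(K, -1))) = Mul(Add(4, N), Mul(Rational(1, 2), Pow(K, -1))) = Mul(Rational(1, 2), Pow(K, -1), Add(4, N)))
Pow(Add(Add(Function('u')(-5, 7), Mul(-1, 24)), -128), 2) = Pow(Add(Add(Mul(Rational(1, 2), Pow(7, -1), Add(4, -5)), Mul(-1, 24)), -128), 2) = Pow(Add(Add(Mul(Rational(1, 2), Rational(1, 7), -1), -24), -128), 2) = Pow(Add(Add(Rational(-1, 14), -24), -128), 2) = Pow(Add(Rational(-337, 14), -128), 2) = Pow(Rational(-2129, 14), 2) = Rational(4532641, 196)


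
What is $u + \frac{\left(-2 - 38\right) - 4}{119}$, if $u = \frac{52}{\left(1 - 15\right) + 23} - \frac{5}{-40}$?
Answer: $\frac{47407}{8568} \approx 5.533$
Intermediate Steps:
$u = \frac{425}{72}$ ($u = \frac{52}{-14 + 23} - - \frac{1}{8} = \frac{52}{9} + \frac{1}{8} = \frac{425}{72} \approx 5.9028$)
$u + \frac{\left(-2 - 38\right) - 4}{119} = \frac{425}{72} + \frac{\left(-2 - 38\right) - 4}{119} = \frac{425}{72} + \frac{-40 - 4}{119} = \frac{425}{72} + \frac{1}{119} \left(-44\right) = \frac{425}{72} - \frac{44}{119} = \frac{47407}{8568}$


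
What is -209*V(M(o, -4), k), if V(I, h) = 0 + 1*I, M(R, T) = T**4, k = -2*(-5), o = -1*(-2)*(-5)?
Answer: -53504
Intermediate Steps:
o = -10 (o = 2*(-5) = -10)
k = 10
V(I, h) = I (V(I, h) = 0 + I = I)
-209*V(M(o, -4), k) = -209*(-4)**4 = -209*256 = -53504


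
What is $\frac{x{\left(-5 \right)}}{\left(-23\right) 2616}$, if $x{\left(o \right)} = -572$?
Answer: $\frac{143}{15042} \approx 0.0095067$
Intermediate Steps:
$\frac{x{\left(-5 \right)}}{\left(-23\right) 2616} = - \frac{572}{\left(-23\right) 2616} = - \frac{572}{-60168} = \left(-572\right) \left(- \frac{1}{60168}\right) = \frac{143}{15042}$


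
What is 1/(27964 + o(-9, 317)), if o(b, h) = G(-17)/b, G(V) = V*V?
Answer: 9/251387 ≈ 3.5801e-5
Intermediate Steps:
G(V) = V**2
o(b, h) = 289/b (o(b, h) = (-17)**2/b = 289/b)
1/(27964 + o(-9, 317)) = 1/(27964 + 289/(-9)) = 1/(27964 + 289*(-1/9)) = 1/(27964 - 289/9) = 1/(251387/9) = 9/251387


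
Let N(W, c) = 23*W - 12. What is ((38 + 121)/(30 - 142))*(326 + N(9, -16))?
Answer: -82839/112 ≈ -739.63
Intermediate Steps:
N(W, c) = -12 + 23*W
((38 + 121)/(30 - 142))*(326 + N(9, -16)) = ((38 + 121)/(30 - 142))*(326 + (-12 + 23*9)) = (159/(-112))*(326 + (-12 + 207)) = (159*(-1/112))*(326 + 195) = -159/112*521 = -82839/112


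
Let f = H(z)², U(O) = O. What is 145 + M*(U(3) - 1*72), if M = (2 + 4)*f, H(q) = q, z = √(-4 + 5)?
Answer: -269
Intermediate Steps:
z = 1 (z = √1 = 1)
f = 1 (f = 1² = 1)
M = 6 (M = (2 + 4)*1 = 6*1 = 6)
145 + M*(U(3) - 1*72) = 145 + 6*(3 - 1*72) = 145 + 6*(3 - 72) = 145 + 6*(-69) = 145 - 414 = -269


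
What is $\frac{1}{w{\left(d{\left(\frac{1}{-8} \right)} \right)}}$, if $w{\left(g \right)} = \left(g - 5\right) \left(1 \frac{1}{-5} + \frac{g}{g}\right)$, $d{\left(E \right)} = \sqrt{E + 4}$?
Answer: $- \frac{50}{169} - \frac{5 \sqrt{62}}{338} \approx -0.41234$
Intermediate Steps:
$d{\left(E \right)} = \sqrt{4 + E}$
$w{\left(g \right)} = -4 + \frac{4 g}{5}$ ($w{\left(g \right)} = \left(-5 + g\right) \left(1 \left(- \frac{1}{5}\right) + 1\right) = \left(-5 + g\right) \left(- \frac{1}{5} + 1\right) = \left(-5 + g\right) \frac{4}{5} = -4 + \frac{4 g}{5}$)
$\frac{1}{w{\left(d{\left(\frac{1}{-8} \right)} \right)}} = \frac{1}{-4 + \frac{4 \sqrt{4 + \frac{1}{-8}}}{5}} = \frac{1}{-4 + \frac{4 \sqrt{4 - \frac{1}{8}}}{5}} = \frac{1}{-4 + \frac{4 \sqrt{\frac{31}{8}}}{5}} = \frac{1}{-4 + \frac{4 \frac{\sqrt{62}}{4}}{5}} = \frac{1}{-4 + \frac{\sqrt{62}}{5}}$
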